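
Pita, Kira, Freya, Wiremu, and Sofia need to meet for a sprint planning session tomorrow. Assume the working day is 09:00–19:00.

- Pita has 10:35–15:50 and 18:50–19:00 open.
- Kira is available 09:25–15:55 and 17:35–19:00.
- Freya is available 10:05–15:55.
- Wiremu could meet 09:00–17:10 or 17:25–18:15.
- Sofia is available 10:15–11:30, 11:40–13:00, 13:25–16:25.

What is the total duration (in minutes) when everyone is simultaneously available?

Pita ∩ Kira: 10:35-15:50, 18:50-19:00.
Pita ∩ Kira ∩ Freya: 10:35-15:50.
Pita ∩ Kira ∩ Freya ∩ Wiremu: 10:35-15:50.
Pita ∩ Kira ∩ Freya ∩ Wiremu ∩ Sofia: 10:35-11:30, 11:40-13:00, 13:25-15:50.
Summing the common windows: 55 + 80 + 145 = 280 minutes.

280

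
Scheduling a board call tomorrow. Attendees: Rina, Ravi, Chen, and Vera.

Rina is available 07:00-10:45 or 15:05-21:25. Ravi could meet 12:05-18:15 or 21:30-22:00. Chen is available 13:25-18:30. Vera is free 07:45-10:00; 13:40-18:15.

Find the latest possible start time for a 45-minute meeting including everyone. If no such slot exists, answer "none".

17:30

Rina ∩ Ravi: 15:05-18:15.
Rina ∩ Ravi ∩ Chen: 15:05-18:15.
Rina ∩ Ravi ∩ Chen ∩ Vera: 15:05-18:15.
Those are the intersection windows.
The last common window of at least 45 minutes is 15:05-18:15; a 45-minute meeting can start as late as 17:30 and still end by 18:15.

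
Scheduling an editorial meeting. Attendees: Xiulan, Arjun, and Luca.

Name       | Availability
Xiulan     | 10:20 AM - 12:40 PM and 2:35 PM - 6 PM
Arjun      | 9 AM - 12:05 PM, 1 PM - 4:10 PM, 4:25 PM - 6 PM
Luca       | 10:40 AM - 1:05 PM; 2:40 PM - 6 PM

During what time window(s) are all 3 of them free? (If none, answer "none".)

10:40-12:05, 14:40-16:10, 16:25-18:00

Xiulan ∩ Arjun: 10:20-12:05, 14:35-16:10, 16:25-18:00.
Xiulan ∩ Arjun ∩ Luca: 10:40-12:05, 14:40-16:10, 16:25-18:00.
So the common availability across everyone is 10:40-12:05, 14:40-16:10, 16:25-18:00.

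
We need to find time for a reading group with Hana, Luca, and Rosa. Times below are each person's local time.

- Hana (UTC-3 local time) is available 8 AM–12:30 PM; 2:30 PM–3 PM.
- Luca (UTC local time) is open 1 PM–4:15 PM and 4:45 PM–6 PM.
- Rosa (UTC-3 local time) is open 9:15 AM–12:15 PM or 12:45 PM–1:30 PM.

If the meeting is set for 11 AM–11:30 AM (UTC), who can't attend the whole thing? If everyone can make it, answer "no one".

Luca, Rosa

Hana in UTC: 11:00-15:30, 17:30-18:00 (add 3h to convert from UTC-3).
Luca in UTC: 13:00-16:15, 16:45-18:00.
Rosa in UTC: 12:15-15:15, 15:45-16:30 (add 3h to convert from UTC-3).
Hana: free for 11:00-11:30. Luca: not fully free for 11:00-11:30. Rosa: not fully free for 11:00-11:30.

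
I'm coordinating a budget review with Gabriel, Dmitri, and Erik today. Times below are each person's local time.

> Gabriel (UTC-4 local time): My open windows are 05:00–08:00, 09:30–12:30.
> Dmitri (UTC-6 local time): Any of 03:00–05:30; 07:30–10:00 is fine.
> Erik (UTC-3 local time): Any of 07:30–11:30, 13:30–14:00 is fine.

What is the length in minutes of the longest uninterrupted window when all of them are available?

60

Gabriel in UTC: 09:00-12:00, 13:30-16:30 (add 4h to convert from UTC-4).
Dmitri in UTC: 09:00-11:30, 13:30-16:00 (add 6h to convert from UTC-6).
Erik in UTC: 10:30-14:30, 16:30-17:00 (add 3h to convert from UTC-3).
Gabriel ∩ Dmitri: 09:00-11:30, 13:30-16:00.
Gabriel ∩ Dmitri ∩ Erik: 10:30-11:30, 13:30-14:30.
So the common availability across everyone is 10:30-11:30, 13:30-14:30.
The longest is 10:30-11:30 at 60 minutes.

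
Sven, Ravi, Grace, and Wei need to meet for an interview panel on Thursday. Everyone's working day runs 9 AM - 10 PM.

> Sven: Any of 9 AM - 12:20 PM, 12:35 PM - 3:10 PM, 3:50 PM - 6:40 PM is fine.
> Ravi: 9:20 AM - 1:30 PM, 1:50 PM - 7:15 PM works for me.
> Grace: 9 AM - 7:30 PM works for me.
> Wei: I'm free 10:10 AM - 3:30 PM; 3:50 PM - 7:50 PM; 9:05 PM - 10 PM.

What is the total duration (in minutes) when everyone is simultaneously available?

Sven ∩ Ravi: 09:20-12:20, 12:35-13:30, 13:50-15:10, 15:50-18:40.
Sven ∩ Ravi ∩ Grace: 09:20-12:20, 12:35-13:30, 13:50-15:10, 15:50-18:40.
Sven ∩ Ravi ∩ Grace ∩ Wei: 10:10-12:20, 12:35-13:30, 13:50-15:10, 15:50-18:40.
Summing the common windows: 130 + 55 + 80 + 170 = 435 minutes.

435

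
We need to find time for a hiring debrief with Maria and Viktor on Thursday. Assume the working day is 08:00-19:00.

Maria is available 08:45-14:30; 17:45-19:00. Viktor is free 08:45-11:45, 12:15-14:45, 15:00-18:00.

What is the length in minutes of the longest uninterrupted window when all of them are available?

180

Maria ∩ Viktor: 08:45-11:45, 12:15-14:30, 17:45-18:00.
So the common availability across everyone is 08:45-11:45, 12:15-14:30, 17:45-18:00.
The longest is 08:45-11:45 at 180 minutes.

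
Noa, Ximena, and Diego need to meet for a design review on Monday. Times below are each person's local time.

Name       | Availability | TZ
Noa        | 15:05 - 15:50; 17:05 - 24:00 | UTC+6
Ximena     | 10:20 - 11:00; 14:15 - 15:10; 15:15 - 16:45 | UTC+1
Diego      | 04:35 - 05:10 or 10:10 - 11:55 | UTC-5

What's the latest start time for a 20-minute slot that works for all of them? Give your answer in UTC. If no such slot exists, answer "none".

15:25

Noa in UTC: 09:05-09:50, 11:05-18:00 (subtract 6h to convert from UTC+6).
Ximena in UTC: 09:20-10:00, 13:15-14:10, 14:15-15:45 (subtract 1h to convert from UTC+1).
Diego in UTC: 09:35-10:10, 15:10-16:55 (add 5h to convert from UTC-5).
Noa ∩ Ximena: 09:20-09:50, 13:15-14:10, 14:15-15:45.
Noa ∩ Ximena ∩ Diego: 09:35-09:50, 15:10-15:45.
The last common window of at least 20 minutes is 15:10-15:45; a 20-minute meeting can start as late as 15:25 and still end by 15:45.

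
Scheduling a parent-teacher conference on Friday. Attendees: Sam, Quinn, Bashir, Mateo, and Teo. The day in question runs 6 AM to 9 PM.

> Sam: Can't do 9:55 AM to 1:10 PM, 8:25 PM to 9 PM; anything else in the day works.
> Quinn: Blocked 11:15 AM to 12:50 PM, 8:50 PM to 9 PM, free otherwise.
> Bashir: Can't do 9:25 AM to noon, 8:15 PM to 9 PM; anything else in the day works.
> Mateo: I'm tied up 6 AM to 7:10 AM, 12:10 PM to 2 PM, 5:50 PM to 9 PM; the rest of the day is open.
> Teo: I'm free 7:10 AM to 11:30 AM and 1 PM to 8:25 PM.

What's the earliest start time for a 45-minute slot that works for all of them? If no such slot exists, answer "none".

Sam free: 06:00-09:55, 13:10-20:25 (invert busy blocks within the working day).
Quinn free: 06:00-11:15, 12:50-20:50 (invert busy blocks within the working day).
Bashir free: 06:00-09:25, 12:00-20:15 (invert busy blocks within the working day).
Mateo free: 07:10-12:10, 14:00-17:50 (invert busy blocks within the working day).
Teo free: 07:10-11:30, 13:00-20:25.
Sam ∩ Quinn: 06:00-09:55, 13:10-20:25.
Sam ∩ Quinn ∩ Bashir: 06:00-09:25, 13:10-20:15.
Sam ∩ Quinn ∩ Bashir ∩ Mateo: 07:10-09:25, 14:00-17:50.
Sam ∩ Quinn ∩ Bashir ∩ Mateo ∩ Teo: 07:10-09:25, 14:00-17:50.
So the common availability across everyone is 07:10-09:25, 14:00-17:50.
The first common window of at least 45 minutes is 07:10-09:25, so the earliest start is 07:10.

07:10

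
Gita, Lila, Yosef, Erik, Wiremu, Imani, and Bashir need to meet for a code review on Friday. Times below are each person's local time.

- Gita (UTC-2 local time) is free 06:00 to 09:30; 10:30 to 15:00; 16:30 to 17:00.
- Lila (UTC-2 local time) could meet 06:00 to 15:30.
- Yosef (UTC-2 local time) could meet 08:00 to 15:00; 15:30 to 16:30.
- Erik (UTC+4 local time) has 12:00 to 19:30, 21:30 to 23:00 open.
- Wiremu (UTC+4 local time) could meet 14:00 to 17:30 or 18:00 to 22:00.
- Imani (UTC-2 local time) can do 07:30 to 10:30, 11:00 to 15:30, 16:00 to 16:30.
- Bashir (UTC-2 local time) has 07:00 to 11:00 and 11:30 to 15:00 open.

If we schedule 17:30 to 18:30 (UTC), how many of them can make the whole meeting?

Gita in UTC: 08:00-11:30, 12:30-17:00, 18:30-19:00 (add 2h to convert from UTC-2).
Lila in UTC: 08:00-17:30 (add 2h to convert from UTC-2).
Yosef in UTC: 10:00-17:00, 17:30-18:30 (add 2h to convert from UTC-2).
Erik in UTC: 08:00-15:30, 17:30-19:00 (subtract 4h to convert from UTC+4).
Wiremu in UTC: 10:00-13:30, 14:00-18:00 (subtract 4h to convert from UTC+4).
Imani in UTC: 09:30-12:30, 13:00-17:30, 18:00-18:30 (add 2h to convert from UTC-2).
Bashir in UTC: 09:00-13:00, 13:30-17:00 (add 2h to convert from UTC-2).
Yosef and Erik can make the full 17:30-18:30 slot — that's 2.

2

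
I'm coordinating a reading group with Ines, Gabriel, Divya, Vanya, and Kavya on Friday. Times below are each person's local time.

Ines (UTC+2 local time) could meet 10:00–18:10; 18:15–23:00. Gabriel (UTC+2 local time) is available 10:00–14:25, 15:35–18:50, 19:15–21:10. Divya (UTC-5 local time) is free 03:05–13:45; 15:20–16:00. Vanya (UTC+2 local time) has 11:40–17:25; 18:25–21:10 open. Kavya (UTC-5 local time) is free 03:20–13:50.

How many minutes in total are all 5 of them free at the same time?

Ines in UTC: 08:00-16:10, 16:15-21:00 (subtract 2h to convert from UTC+2).
Gabriel in UTC: 08:00-12:25, 13:35-16:50, 17:15-19:10 (subtract 2h to convert from UTC+2).
Divya in UTC: 08:05-18:45, 20:20-21:00 (add 5h to convert from UTC-5).
Vanya in UTC: 09:40-15:25, 16:25-19:10 (subtract 2h to convert from UTC+2).
Kavya in UTC: 08:20-18:50 (add 5h to convert from UTC-5).
Ines ∩ Gabriel: 08:00-12:25, 13:35-16:10, 16:15-16:50, 17:15-19:10.
Ines ∩ Gabriel ∩ Divya: 08:05-12:25, 13:35-16:10, 16:15-16:50, 17:15-18:45.
Ines ∩ Gabriel ∩ Divya ∩ Vanya: 09:40-12:25, 13:35-15:25, 16:25-16:50, 17:15-18:45.
Ines ∩ Gabriel ∩ Divya ∩ Vanya ∩ Kavya: 09:40-12:25, 13:35-15:25, 16:25-16:50, 17:15-18:45.
Those are the intersection windows.
Summing the common windows: 165 + 110 + 25 + 90 = 390 minutes.

390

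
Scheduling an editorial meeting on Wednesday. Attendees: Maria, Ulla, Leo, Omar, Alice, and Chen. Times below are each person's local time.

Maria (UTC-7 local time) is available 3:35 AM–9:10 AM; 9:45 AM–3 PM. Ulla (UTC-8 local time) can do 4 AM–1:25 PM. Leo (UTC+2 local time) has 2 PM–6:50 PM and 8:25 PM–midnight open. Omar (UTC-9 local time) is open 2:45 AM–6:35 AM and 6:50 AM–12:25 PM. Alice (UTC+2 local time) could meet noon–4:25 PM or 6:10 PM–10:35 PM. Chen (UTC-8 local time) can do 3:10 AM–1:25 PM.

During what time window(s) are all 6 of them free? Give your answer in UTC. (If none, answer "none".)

12:00-14:25, 16:45-16:50, 18:25-20:35

Maria in UTC: 10:35-16:10, 16:45-22:00 (add 7h to convert from UTC-7).
Ulla in UTC: 12:00-21:25 (add 8h to convert from UTC-8).
Leo in UTC: 12:00-16:50, 18:25-22:00 (subtract 2h to convert from UTC+2).
Omar in UTC: 11:45-15:35, 15:50-21:25 (add 9h to convert from UTC-9).
Alice in UTC: 10:00-14:25, 16:10-20:35 (subtract 2h to convert from UTC+2).
Chen in UTC: 11:10-21:25 (add 8h to convert from UTC-8).
Maria ∩ Ulla: 12:00-16:10, 16:45-21:25.
Maria ∩ Ulla ∩ Leo: 12:00-16:10, 16:45-16:50, 18:25-21:25.
Maria ∩ Ulla ∩ Leo ∩ Omar: 12:00-15:35, 15:50-16:10, 16:45-16:50, 18:25-21:25.
Maria ∩ Ulla ∩ Leo ∩ Omar ∩ Alice: 12:00-14:25, 16:45-16:50, 18:25-20:35.
Maria ∩ Ulla ∩ Leo ∩ Omar ∩ Alice ∩ Chen: 12:00-14:25, 16:45-16:50, 18:25-20:35.
Those are the intersection windows.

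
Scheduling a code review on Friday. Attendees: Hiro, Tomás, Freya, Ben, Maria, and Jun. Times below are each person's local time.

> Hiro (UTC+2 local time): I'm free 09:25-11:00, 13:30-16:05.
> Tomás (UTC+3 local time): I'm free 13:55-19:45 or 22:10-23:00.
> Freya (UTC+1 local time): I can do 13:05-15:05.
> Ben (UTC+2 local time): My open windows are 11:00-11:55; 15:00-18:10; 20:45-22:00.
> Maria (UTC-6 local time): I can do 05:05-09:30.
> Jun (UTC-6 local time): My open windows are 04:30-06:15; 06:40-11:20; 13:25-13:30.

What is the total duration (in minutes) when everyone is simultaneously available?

Hiro in UTC: 07:25-09:00, 11:30-14:05 (subtract 2h to convert from UTC+2).
Tomás in UTC: 10:55-16:45, 19:10-20:00 (subtract 3h to convert from UTC+3).
Freya in UTC: 12:05-14:05 (subtract 1h to convert from UTC+1).
Ben in UTC: 09:00-09:55, 13:00-16:10, 18:45-20:00 (subtract 2h to convert from UTC+2).
Maria in UTC: 11:05-15:30 (add 6h to convert from UTC-6).
Jun in UTC: 10:30-12:15, 12:40-17:20, 19:25-19:30 (add 6h to convert from UTC-6).
Hiro ∩ Tomás: 11:30-14:05.
Hiro ∩ Tomás ∩ Freya: 12:05-14:05.
Hiro ∩ Tomás ∩ Freya ∩ Ben: 13:00-14:05.
Hiro ∩ Tomás ∩ Freya ∩ Ben ∩ Maria: 13:00-14:05.
Hiro ∩ Tomás ∩ Freya ∩ Ben ∩ Maria ∩ Jun: 13:00-14:05.
That's a single block of 65 minutes.

65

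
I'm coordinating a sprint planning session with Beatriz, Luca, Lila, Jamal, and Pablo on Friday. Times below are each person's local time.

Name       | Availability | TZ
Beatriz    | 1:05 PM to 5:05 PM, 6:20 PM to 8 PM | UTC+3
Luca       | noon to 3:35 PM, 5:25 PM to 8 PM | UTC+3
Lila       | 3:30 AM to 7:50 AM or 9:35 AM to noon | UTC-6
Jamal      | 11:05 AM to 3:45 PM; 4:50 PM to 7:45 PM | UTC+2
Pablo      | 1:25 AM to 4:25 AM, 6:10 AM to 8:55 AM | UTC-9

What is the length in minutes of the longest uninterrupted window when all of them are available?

Beatriz in UTC: 10:05-14:05, 15:20-17:00 (subtract 3h to convert from UTC+3).
Luca in UTC: 09:00-12:35, 14:25-17:00 (subtract 3h to convert from UTC+3).
Lila in UTC: 09:30-13:50, 15:35-18:00 (add 6h to convert from UTC-6).
Jamal in UTC: 09:05-13:45, 14:50-17:45 (subtract 2h to convert from UTC+2).
Pablo in UTC: 10:25-13:25, 15:10-17:55 (add 9h to convert from UTC-9).
Beatriz ∩ Luca: 10:05-12:35, 15:20-17:00.
Beatriz ∩ Luca ∩ Lila: 10:05-12:35, 15:35-17:00.
Beatriz ∩ Luca ∩ Lila ∩ Jamal: 10:05-12:35, 15:35-17:00.
Beatriz ∩ Luca ∩ Lila ∩ Jamal ∩ Pablo: 10:25-12:35, 15:35-17:00.
So the common availability across everyone is 10:25-12:35, 15:35-17:00.
The longest is 10:25-12:35 at 130 minutes.

130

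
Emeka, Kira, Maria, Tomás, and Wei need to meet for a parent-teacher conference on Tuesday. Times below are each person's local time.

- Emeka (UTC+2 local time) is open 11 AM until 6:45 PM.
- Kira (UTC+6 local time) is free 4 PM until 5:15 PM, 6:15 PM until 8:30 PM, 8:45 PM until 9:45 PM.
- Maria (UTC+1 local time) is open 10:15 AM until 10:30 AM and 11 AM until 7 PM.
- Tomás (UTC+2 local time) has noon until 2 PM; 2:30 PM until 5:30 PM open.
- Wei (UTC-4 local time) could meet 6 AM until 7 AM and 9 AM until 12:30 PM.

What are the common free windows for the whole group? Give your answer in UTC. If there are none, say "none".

Emeka in UTC: 09:00-16:45 (subtract 2h to convert from UTC+2).
Kira in UTC: 10:00-11:15, 12:15-14:30, 14:45-15:45 (subtract 6h to convert from UTC+6).
Maria in UTC: 09:15-09:30, 10:00-18:00 (subtract 1h to convert from UTC+1).
Tomás in UTC: 10:00-12:00, 12:30-15:30 (subtract 2h to convert from UTC+2).
Wei in UTC: 10:00-11:00, 13:00-16:30 (add 4h to convert from UTC-4).
Emeka ∩ Kira: 10:00-11:15, 12:15-14:30, 14:45-15:45.
Emeka ∩ Kira ∩ Maria: 10:00-11:15, 12:15-14:30, 14:45-15:45.
Emeka ∩ Kira ∩ Maria ∩ Tomás: 10:00-11:15, 12:30-14:30, 14:45-15:30.
Emeka ∩ Kira ∩ Maria ∩ Tomás ∩ Wei: 10:00-11:00, 13:00-14:30, 14:45-15:30.
Those are the intersection windows.

10:00-11:00, 13:00-14:30, 14:45-15:30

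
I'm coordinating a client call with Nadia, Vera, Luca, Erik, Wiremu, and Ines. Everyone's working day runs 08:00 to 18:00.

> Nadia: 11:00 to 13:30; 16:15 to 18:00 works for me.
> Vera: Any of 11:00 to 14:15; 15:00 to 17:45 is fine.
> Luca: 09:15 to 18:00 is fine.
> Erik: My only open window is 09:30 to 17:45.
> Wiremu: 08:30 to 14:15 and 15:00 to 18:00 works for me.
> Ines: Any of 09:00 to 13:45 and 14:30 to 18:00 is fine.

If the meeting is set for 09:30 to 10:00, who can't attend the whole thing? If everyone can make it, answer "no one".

Nadia, Vera

Nadia: not fully free for 09:30-10:00. Vera: not fully free for 09:30-10:00. Luca: free for 09:30-10:00. Erik: free for 09:30-10:00. Wiremu: free for 09:30-10:00. Ines: free for 09:30-10:00.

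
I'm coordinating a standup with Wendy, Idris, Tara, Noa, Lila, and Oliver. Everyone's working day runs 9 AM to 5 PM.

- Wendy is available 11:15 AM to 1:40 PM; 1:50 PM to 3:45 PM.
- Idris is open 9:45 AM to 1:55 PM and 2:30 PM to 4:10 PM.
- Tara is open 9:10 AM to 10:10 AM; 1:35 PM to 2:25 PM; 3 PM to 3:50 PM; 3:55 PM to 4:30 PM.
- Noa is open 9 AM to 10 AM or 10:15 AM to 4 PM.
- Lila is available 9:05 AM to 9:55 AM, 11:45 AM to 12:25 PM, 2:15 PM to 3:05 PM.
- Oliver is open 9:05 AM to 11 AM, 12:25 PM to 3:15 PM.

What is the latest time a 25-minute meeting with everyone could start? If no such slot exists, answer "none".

none

Wendy ∩ Idris: 11:15-13:40, 13:50-13:55, 14:30-15:45.
Wendy ∩ Idris ∩ Tara: 13:35-13:40, 13:50-13:55, 15:00-15:45.
Wendy ∩ Idris ∩ Tara ∩ Noa: 13:35-13:40, 13:50-13:55, 15:00-15:45.
Wendy ∩ Idris ∩ Tara ∩ Noa ∩ Lila: 15:00-15:05.
Wendy ∩ Idris ∩ Tara ∩ Noa ∩ Lila ∩ Oliver: 15:00-15:05.
No common window is at least 25 minutes long.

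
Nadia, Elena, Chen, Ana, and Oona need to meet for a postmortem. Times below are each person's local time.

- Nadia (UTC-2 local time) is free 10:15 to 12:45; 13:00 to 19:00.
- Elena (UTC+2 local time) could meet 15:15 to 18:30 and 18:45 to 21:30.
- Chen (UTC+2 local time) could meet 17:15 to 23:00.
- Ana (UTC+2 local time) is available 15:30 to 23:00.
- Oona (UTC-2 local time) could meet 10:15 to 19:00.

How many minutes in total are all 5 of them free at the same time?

240

Nadia in UTC: 12:15-14:45, 15:00-21:00 (add 2h to convert from UTC-2).
Elena in UTC: 13:15-16:30, 16:45-19:30 (subtract 2h to convert from UTC+2).
Chen in UTC: 15:15-21:00 (subtract 2h to convert from UTC+2).
Ana in UTC: 13:30-21:00 (subtract 2h to convert from UTC+2).
Oona in UTC: 12:15-21:00 (add 2h to convert from UTC-2).
Nadia ∩ Elena: 13:15-14:45, 15:00-16:30, 16:45-19:30.
Nadia ∩ Elena ∩ Chen: 15:15-16:30, 16:45-19:30.
Nadia ∩ Elena ∩ Chen ∩ Ana: 15:15-16:30, 16:45-19:30.
Nadia ∩ Elena ∩ Chen ∩ Ana ∩ Oona: 15:15-16:30, 16:45-19:30.
Summing the common windows: 75 + 165 = 240 minutes.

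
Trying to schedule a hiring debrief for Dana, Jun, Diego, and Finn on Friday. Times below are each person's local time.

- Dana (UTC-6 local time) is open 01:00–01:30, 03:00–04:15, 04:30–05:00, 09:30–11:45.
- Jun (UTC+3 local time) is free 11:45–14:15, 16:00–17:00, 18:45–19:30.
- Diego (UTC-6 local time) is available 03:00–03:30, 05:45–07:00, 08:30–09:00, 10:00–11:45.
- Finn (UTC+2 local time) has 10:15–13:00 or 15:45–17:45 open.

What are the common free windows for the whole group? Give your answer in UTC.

09:00-09:30

Dana in UTC: 07:00-07:30, 09:00-10:15, 10:30-11:00, 15:30-17:45 (add 6h to convert from UTC-6).
Jun in UTC: 08:45-11:15, 13:00-14:00, 15:45-16:30 (subtract 3h to convert from UTC+3).
Diego in UTC: 09:00-09:30, 11:45-13:00, 14:30-15:00, 16:00-17:45 (add 6h to convert from UTC-6).
Finn in UTC: 08:15-11:00, 13:45-15:45 (subtract 2h to convert from UTC+2).
Dana ∩ Jun: 09:00-10:15, 10:30-11:00, 15:45-16:30.
Dana ∩ Jun ∩ Diego: 09:00-09:30, 16:00-16:30.
Dana ∩ Jun ∩ Diego ∩ Finn: 09:00-09:30.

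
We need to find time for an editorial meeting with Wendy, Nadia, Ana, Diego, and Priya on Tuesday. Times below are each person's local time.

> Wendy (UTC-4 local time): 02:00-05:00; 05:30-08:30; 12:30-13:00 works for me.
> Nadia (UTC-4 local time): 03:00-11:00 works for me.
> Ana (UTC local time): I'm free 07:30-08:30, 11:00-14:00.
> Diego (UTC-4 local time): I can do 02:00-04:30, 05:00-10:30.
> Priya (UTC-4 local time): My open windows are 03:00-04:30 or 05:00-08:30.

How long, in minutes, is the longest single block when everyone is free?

Wendy in UTC: 06:00-09:00, 09:30-12:30, 16:30-17:00 (add 4h to convert from UTC-4).
Nadia in UTC: 07:00-15:00 (add 4h to convert from UTC-4).
Ana in UTC: 07:30-08:30, 11:00-14:00.
Diego in UTC: 06:00-08:30, 09:00-14:30 (add 4h to convert from UTC-4).
Priya in UTC: 07:00-08:30, 09:00-12:30 (add 4h to convert from UTC-4).
Wendy ∩ Nadia: 07:00-09:00, 09:30-12:30.
Wendy ∩ Nadia ∩ Ana: 07:30-08:30, 11:00-12:30.
Wendy ∩ Nadia ∩ Ana ∩ Diego: 07:30-08:30, 11:00-12:30.
Wendy ∩ Nadia ∩ Ana ∩ Diego ∩ Priya: 07:30-08:30, 11:00-12:30.
The longest is 11:00-12:30 at 90 minutes.

90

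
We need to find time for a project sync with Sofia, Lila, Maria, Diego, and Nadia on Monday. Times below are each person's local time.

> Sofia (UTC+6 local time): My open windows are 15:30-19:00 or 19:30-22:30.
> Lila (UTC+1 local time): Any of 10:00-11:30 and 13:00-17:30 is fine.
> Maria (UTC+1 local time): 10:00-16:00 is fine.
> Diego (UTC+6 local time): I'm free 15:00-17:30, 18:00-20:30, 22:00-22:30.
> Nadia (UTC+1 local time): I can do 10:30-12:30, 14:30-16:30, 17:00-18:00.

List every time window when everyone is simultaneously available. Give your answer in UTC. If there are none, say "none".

Sofia in UTC: 09:30-13:00, 13:30-16:30 (subtract 6h to convert from UTC+6).
Lila in UTC: 09:00-10:30, 12:00-16:30 (subtract 1h to convert from UTC+1).
Maria in UTC: 09:00-15:00 (subtract 1h to convert from UTC+1).
Diego in UTC: 09:00-11:30, 12:00-14:30, 16:00-16:30 (subtract 6h to convert from UTC+6).
Nadia in UTC: 09:30-11:30, 13:30-15:30, 16:00-17:00 (subtract 1h to convert from UTC+1).
Sofia ∩ Lila: 09:30-10:30, 12:00-13:00, 13:30-16:30.
Sofia ∩ Lila ∩ Maria: 09:30-10:30, 12:00-13:00, 13:30-15:00.
Sofia ∩ Lila ∩ Maria ∩ Diego: 09:30-10:30, 12:00-13:00, 13:30-14:30.
Sofia ∩ Lila ∩ Maria ∩ Diego ∩ Nadia: 09:30-10:30, 13:30-14:30.

09:30-10:30, 13:30-14:30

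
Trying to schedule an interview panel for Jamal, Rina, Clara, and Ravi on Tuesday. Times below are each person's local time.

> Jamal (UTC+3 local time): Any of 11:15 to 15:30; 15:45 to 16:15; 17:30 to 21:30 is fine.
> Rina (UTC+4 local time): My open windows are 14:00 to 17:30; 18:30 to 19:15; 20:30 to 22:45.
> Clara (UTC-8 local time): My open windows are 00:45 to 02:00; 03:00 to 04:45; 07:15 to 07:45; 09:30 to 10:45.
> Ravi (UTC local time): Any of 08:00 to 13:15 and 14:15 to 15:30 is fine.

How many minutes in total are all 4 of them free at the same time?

90

Jamal in UTC: 08:15-12:30, 12:45-13:15, 14:30-18:30 (subtract 3h to convert from UTC+3).
Rina in UTC: 10:00-13:30, 14:30-15:15, 16:30-18:45 (subtract 4h to convert from UTC+4).
Clara in UTC: 08:45-10:00, 11:00-12:45, 15:15-15:45, 17:30-18:45 (add 8h to convert from UTC-8).
Ravi in UTC: 08:00-13:15, 14:15-15:30.
Jamal ∩ Rina: 10:00-12:30, 12:45-13:15, 14:30-15:15, 16:30-18:30.
Jamal ∩ Rina ∩ Clara: 11:00-12:30, 17:30-18:30.
Jamal ∩ Rina ∩ Clara ∩ Ravi: 11:00-12:30.
Those are the intersection windows.
That's a single block of 90 minutes.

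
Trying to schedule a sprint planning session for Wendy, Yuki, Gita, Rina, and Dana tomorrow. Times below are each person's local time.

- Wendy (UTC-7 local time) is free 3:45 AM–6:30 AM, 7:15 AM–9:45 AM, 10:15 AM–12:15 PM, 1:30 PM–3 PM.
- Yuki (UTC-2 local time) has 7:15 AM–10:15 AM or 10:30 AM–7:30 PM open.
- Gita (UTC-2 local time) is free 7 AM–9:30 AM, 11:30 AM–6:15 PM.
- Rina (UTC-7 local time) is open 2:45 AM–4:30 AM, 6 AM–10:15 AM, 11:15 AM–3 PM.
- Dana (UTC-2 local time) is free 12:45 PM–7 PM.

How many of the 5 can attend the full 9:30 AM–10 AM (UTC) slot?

Wendy in UTC: 10:45-13:30, 14:15-16:45, 17:15-19:15, 20:30-22:00 (add 7h to convert from UTC-7).
Yuki in UTC: 09:15-12:15, 12:30-21:30 (add 2h to convert from UTC-2).
Gita in UTC: 09:00-11:30, 13:30-20:15 (add 2h to convert from UTC-2).
Rina in UTC: 09:45-11:30, 13:00-17:15, 18:15-22:00 (add 7h to convert from UTC-7).
Dana in UTC: 14:45-21:00 (add 2h to convert from UTC-2).
Yuki and Gita can make the full 09:30-10:00 slot — that's 2.

2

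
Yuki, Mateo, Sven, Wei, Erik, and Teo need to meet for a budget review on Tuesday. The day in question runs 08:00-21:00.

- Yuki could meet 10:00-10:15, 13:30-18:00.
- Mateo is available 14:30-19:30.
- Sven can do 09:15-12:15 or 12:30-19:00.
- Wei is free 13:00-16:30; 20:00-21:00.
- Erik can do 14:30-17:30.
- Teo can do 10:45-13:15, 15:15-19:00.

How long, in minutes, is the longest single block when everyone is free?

Yuki ∩ Mateo: 14:30-18:00.
Yuki ∩ Mateo ∩ Sven: 14:30-18:00.
Yuki ∩ Mateo ∩ Sven ∩ Wei: 14:30-16:30.
Yuki ∩ Mateo ∩ Sven ∩ Wei ∩ Erik: 14:30-16:30.
Yuki ∩ Mateo ∩ Sven ∩ Wei ∩ Erik ∩ Teo: 15:15-16:30.
The longest is 15:15-16:30 at 75 minutes.

75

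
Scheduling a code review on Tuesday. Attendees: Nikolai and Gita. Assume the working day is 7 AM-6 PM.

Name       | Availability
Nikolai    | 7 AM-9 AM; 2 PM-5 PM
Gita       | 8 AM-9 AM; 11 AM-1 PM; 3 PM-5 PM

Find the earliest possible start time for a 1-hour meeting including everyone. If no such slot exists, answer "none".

Nikolai ∩ Gita: 08:00-09:00, 15:00-17:00.
The first common window of at least 60 minutes is 08:00-09:00, so the earliest start is 08:00.

08:00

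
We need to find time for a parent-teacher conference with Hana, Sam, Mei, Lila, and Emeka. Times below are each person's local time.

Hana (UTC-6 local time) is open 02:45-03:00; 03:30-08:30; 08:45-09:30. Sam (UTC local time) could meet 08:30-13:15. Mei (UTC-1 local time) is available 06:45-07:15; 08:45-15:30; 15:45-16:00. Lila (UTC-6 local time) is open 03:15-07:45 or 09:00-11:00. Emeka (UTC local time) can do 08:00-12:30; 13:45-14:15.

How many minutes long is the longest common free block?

Hana in UTC: 08:45-09:00, 09:30-14:30, 14:45-15:30 (add 6h to convert from UTC-6).
Sam in UTC: 08:30-13:15.
Mei in UTC: 07:45-08:15, 09:45-16:30, 16:45-17:00 (add 1h to convert from UTC-1).
Lila in UTC: 09:15-13:45, 15:00-17:00 (add 6h to convert from UTC-6).
Emeka in UTC: 08:00-12:30, 13:45-14:15.
Hana ∩ Sam: 08:45-09:00, 09:30-13:15.
Hana ∩ Sam ∩ Mei: 09:45-13:15.
Hana ∩ Sam ∩ Mei ∩ Lila: 09:45-13:15.
Hana ∩ Sam ∩ Mei ∩ Lila ∩ Emeka: 09:45-12:30.
The longest is 09:45-12:30 at 165 minutes.

165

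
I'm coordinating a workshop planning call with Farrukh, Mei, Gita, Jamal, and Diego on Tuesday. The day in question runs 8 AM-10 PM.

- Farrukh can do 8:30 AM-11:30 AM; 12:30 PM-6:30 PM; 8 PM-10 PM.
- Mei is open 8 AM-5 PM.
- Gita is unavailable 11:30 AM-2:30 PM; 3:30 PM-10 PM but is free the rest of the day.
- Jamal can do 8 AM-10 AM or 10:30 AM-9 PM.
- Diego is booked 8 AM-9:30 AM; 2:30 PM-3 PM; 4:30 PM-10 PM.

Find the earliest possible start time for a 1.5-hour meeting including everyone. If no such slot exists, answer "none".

Farrukh free: 08:30-11:30, 12:30-18:30, 20:00-22:00.
Mei free: 08:00-17:00.
Gita free: 08:00-11:30, 14:30-15:30 (invert busy blocks within the working day).
Jamal free: 08:00-10:00, 10:30-21:00.
Diego free: 09:30-14:30, 15:00-16:30 (invert busy blocks within the working day).
Farrukh ∩ Mei: 08:30-11:30, 12:30-17:00.
Farrukh ∩ Mei ∩ Gita: 08:30-11:30, 14:30-15:30.
Farrukh ∩ Mei ∩ Gita ∩ Jamal: 08:30-10:00, 10:30-11:30, 14:30-15:30.
Farrukh ∩ Mei ∩ Gita ∩ Jamal ∩ Diego: 09:30-10:00, 10:30-11:30, 15:00-15:30.
No common window is at least 90 minutes long.

none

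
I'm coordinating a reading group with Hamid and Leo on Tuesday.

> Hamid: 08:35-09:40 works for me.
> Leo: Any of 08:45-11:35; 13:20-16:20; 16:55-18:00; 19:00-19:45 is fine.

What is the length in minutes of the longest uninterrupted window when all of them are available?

Hamid ∩ Leo: 08:45-09:40.
The longest is 08:45-09:40 at 55 minutes.

55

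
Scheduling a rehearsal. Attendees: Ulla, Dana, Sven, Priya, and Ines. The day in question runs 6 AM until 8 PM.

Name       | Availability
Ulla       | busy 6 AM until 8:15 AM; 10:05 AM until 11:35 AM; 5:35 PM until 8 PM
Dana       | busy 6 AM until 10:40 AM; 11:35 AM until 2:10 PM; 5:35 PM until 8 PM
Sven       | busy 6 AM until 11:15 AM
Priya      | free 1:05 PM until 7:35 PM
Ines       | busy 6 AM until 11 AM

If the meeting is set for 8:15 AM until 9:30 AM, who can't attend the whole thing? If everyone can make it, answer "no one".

Dana, Ines, Priya, Sven

Ulla free: 08:15-10:05, 11:35-17:35 (invert busy blocks within the working day).
Dana free: 10:40-11:35, 14:10-17:35 (invert busy blocks within the working day).
Sven free: 11:15-20:00 (invert busy blocks within the working day).
Priya free: 13:05-19:35.
Ines free: 11:00-20:00 (invert busy blocks within the working day).
Ulla: free for 08:15-09:30. Dana: not fully free for 08:15-09:30. Sven: not fully free for 08:15-09:30. Priya: not fully free for 08:15-09:30. Ines: not fully free for 08:15-09:30.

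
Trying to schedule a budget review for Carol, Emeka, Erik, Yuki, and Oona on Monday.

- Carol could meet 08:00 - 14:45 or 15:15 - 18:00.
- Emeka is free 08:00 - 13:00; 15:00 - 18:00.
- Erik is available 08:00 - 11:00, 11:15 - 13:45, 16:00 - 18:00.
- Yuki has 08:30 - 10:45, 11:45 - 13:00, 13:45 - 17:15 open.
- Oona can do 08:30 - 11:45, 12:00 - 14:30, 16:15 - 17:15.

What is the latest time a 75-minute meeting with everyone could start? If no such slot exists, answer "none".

09:30

Carol ∩ Emeka: 08:00-13:00, 15:15-18:00.
Carol ∩ Emeka ∩ Erik: 08:00-11:00, 11:15-13:00, 16:00-18:00.
Carol ∩ Emeka ∩ Erik ∩ Yuki: 08:30-10:45, 11:45-13:00, 16:00-17:15.
Carol ∩ Emeka ∩ Erik ∩ Yuki ∩ Oona: 08:30-10:45, 12:00-13:00, 16:15-17:15.
The last common window of at least 75 minutes is 08:30-10:45; a 75-minute meeting can start as late as 09:30 and still end by 10:45.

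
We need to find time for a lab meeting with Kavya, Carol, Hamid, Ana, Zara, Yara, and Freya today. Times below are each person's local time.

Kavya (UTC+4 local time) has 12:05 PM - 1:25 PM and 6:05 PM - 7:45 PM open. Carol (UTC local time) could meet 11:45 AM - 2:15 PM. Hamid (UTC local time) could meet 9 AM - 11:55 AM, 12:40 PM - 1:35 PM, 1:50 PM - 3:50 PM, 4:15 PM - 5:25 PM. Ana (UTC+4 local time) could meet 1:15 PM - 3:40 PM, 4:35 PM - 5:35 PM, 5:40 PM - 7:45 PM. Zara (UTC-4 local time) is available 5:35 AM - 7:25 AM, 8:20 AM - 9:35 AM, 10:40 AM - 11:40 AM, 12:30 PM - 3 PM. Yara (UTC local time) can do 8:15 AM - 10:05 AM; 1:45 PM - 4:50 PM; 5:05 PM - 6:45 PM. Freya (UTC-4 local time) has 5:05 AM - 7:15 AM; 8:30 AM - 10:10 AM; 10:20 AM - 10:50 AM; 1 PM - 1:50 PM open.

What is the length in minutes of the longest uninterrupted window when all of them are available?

0

Kavya in UTC: 08:05-09:25, 14:05-15:45 (subtract 4h to convert from UTC+4).
Carol in UTC: 11:45-14:15.
Hamid in UTC: 09:00-11:55, 12:40-13:35, 13:50-15:50, 16:15-17:25.
Ana in UTC: 09:15-11:40, 12:35-13:35, 13:40-15:45 (subtract 4h to convert from UTC+4).
Zara in UTC: 09:35-11:25, 12:20-13:35, 14:40-15:40, 16:30-19:00 (add 4h to convert from UTC-4).
Yara in UTC: 08:15-10:05, 13:45-16:50, 17:05-18:45.
Freya in UTC: 09:05-11:15, 12:30-14:10, 14:20-14:50, 17:00-17:50 (add 4h to convert from UTC-4).
Kavya ∩ Carol: 14:05-14:15.
Kavya ∩ Carol ∩ Hamid: 14:05-14:15.
Kavya ∩ Carol ∩ Hamid ∩ Ana: 14:05-14:15.
Kavya ∩ Carol ∩ Hamid ∩ Ana ∩ Zara: ∅.
Kavya ∩ Carol ∩ Hamid ∩ Ana ∩ Zara ∩ Yara: ∅.
Kavya ∩ Carol ∩ Hamid ∩ Ana ∩ Zara ∩ Yara ∩ Freya: ∅.
There is no time when everyone is free.
No common window exists, so the longest block is 0 minutes.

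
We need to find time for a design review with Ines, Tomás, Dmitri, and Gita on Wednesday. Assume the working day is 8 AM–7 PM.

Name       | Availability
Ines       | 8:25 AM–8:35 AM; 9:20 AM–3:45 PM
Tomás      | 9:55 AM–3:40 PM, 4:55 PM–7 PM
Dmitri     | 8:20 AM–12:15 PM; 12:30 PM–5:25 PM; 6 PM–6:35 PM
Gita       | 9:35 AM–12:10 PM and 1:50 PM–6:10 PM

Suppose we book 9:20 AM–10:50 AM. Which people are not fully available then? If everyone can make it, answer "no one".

Gita, Tomás

Ines: free for 09:20-10:50. Tomás: not fully free for 09:20-10:50. Dmitri: free for 09:20-10:50. Gita: not fully free for 09:20-10:50.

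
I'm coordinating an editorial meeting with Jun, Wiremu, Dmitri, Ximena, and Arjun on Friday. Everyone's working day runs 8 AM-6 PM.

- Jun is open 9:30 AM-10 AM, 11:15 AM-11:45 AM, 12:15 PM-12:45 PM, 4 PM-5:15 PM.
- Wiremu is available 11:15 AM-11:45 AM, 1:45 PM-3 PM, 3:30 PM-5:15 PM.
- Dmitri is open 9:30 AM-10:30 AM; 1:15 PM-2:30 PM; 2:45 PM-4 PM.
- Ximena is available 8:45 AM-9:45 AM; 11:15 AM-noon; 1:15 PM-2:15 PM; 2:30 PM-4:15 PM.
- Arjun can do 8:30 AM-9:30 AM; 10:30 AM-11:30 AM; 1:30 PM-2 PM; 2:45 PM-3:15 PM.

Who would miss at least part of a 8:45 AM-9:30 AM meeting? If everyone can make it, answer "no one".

Dmitri, Jun, Wiremu

Jun: not fully free for 08:45-09:30. Wiremu: not fully free for 08:45-09:30. Dmitri: not fully free for 08:45-09:30. Ximena: free for 08:45-09:30. Arjun: free for 08:45-09:30.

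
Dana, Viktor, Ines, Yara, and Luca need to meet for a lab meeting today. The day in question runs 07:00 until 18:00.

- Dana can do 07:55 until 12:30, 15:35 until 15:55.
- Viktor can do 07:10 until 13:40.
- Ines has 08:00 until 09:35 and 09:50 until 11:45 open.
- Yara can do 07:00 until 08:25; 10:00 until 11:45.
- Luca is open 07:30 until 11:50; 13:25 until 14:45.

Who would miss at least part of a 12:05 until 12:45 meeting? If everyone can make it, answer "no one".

Dana: not fully free for 12:05-12:45. Viktor: free for 12:05-12:45. Ines: not fully free for 12:05-12:45. Yara: not fully free for 12:05-12:45. Luca: not fully free for 12:05-12:45.

Dana, Ines, Luca, Yara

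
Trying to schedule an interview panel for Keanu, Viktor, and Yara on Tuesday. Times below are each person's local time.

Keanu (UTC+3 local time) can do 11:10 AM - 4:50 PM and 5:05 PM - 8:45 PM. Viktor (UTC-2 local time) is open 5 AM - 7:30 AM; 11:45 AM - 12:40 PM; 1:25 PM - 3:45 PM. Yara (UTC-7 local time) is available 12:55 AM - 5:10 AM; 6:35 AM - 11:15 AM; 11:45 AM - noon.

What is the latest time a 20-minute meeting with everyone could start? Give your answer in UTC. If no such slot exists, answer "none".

Keanu in UTC: 08:10-13:50, 14:05-17:45 (subtract 3h to convert from UTC+3).
Viktor in UTC: 07:00-09:30, 13:45-14:40, 15:25-17:45 (add 2h to convert from UTC-2).
Yara in UTC: 07:55-12:10, 13:35-18:15, 18:45-19:00 (add 7h to convert from UTC-7).
Keanu ∩ Viktor: 08:10-09:30, 13:45-13:50, 14:05-14:40, 15:25-17:45.
Keanu ∩ Viktor ∩ Yara: 08:10-09:30, 13:45-13:50, 14:05-14:40, 15:25-17:45.
The last common window of at least 20 minutes is 15:25-17:45; a 20-minute meeting can start as late as 17:25 and still end by 17:45.

17:25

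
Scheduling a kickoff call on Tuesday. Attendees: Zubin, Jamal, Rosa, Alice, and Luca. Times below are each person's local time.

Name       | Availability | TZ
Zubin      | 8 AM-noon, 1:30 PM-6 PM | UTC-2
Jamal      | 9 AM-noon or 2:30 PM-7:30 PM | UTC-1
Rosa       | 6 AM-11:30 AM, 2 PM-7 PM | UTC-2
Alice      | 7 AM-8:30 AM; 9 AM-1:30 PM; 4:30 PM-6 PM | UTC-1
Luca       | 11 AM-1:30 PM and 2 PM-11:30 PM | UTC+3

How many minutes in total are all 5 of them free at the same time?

240

Zubin in UTC: 10:00-14:00, 15:30-20:00 (add 2h to convert from UTC-2).
Jamal in UTC: 10:00-13:00, 15:30-20:30 (add 1h to convert from UTC-1).
Rosa in UTC: 08:00-13:30, 16:00-21:00 (add 2h to convert from UTC-2).
Alice in UTC: 08:00-09:30, 10:00-14:30, 17:30-19:00 (add 1h to convert from UTC-1).
Luca in UTC: 08:00-10:30, 11:00-20:30 (subtract 3h to convert from UTC+3).
Zubin ∩ Jamal: 10:00-13:00, 15:30-20:00.
Zubin ∩ Jamal ∩ Rosa: 10:00-13:00, 16:00-20:00.
Zubin ∩ Jamal ∩ Rosa ∩ Alice: 10:00-13:00, 17:30-19:00.
Zubin ∩ Jamal ∩ Rosa ∩ Alice ∩ Luca: 10:00-10:30, 11:00-13:00, 17:30-19:00.
Summing the common windows: 30 + 120 + 90 = 240 minutes.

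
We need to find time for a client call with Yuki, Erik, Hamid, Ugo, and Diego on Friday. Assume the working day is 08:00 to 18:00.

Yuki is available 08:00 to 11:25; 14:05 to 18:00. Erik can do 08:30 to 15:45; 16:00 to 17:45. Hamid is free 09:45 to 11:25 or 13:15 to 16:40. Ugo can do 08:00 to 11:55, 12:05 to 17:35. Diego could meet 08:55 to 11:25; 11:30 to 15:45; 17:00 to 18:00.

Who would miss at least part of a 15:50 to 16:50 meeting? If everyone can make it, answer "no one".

Yuki: free for 15:50-16:50. Erik: not fully free for 15:50-16:50. Hamid: not fully free for 15:50-16:50. Ugo: free for 15:50-16:50. Diego: not fully free for 15:50-16:50.

Diego, Erik, Hamid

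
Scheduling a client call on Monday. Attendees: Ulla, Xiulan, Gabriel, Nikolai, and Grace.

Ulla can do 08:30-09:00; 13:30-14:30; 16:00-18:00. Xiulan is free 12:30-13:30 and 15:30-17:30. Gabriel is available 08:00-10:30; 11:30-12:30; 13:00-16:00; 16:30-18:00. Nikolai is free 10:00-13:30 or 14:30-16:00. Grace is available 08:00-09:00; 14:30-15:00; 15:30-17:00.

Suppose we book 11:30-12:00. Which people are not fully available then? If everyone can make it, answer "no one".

Grace, Ulla, Xiulan

Ulla: not fully free for 11:30-12:00. Xiulan: not fully free for 11:30-12:00. Gabriel: free for 11:30-12:00. Nikolai: free for 11:30-12:00. Grace: not fully free for 11:30-12:00.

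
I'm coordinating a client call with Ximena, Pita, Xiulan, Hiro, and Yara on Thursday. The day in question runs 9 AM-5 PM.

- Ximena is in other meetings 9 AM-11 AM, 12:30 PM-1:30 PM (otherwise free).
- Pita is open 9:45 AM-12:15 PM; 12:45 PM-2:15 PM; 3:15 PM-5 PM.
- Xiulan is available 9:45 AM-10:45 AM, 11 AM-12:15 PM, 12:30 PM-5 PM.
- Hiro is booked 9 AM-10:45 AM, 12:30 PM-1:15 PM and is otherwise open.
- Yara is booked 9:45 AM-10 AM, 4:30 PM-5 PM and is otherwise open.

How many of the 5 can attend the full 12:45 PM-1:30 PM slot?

Ximena free: 11:00-12:30, 13:30-17:00 (invert busy blocks within the working day).
Pita free: 09:45-12:15, 12:45-14:15, 15:15-17:00.
Xiulan free: 09:45-10:45, 11:00-12:15, 12:30-17:00.
Hiro free: 10:45-12:30, 13:15-17:00 (invert busy blocks within the working day).
Yara free: 09:00-09:45, 10:00-16:30 (invert busy blocks within the working day).
Pita, Xiulan, and Yara can make the full 12:45-13:30 slot — that's 3.

3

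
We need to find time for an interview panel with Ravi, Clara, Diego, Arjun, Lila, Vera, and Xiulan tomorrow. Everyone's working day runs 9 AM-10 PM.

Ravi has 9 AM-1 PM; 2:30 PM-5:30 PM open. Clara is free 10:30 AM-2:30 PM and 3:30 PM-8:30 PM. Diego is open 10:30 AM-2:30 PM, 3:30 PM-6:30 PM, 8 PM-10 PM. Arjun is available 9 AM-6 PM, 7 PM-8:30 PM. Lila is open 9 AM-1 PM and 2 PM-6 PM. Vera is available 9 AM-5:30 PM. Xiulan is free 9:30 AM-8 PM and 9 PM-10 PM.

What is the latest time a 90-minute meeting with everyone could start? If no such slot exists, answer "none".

16:00

Ravi ∩ Clara: 10:30-13:00, 15:30-17:30.
Ravi ∩ Clara ∩ Diego: 10:30-13:00, 15:30-17:30.
Ravi ∩ Clara ∩ Diego ∩ Arjun: 10:30-13:00, 15:30-17:30.
Ravi ∩ Clara ∩ Diego ∩ Arjun ∩ Lila: 10:30-13:00, 15:30-17:30.
Ravi ∩ Clara ∩ Diego ∩ Arjun ∩ Lila ∩ Vera: 10:30-13:00, 15:30-17:30.
Ravi ∩ Clara ∩ Diego ∩ Arjun ∩ Lila ∩ Vera ∩ Xiulan: 10:30-13:00, 15:30-17:30.
The last common window of at least 90 minutes is 15:30-17:30; a 90-minute meeting can start as late as 16:00 and still end by 17:30.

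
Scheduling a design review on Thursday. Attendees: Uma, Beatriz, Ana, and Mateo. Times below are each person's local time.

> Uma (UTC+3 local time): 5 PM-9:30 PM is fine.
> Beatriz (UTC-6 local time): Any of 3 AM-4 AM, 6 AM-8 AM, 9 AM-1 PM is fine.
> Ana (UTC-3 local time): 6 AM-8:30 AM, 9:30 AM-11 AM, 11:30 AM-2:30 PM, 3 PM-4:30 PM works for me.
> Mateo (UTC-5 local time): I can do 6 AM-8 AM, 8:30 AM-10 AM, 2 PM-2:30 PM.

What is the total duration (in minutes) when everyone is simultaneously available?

0

Uma in UTC: 14:00-18:30 (subtract 3h to convert from UTC+3).
Beatriz in UTC: 09:00-10:00, 12:00-14:00, 15:00-19:00 (add 6h to convert from UTC-6).
Ana in UTC: 09:00-11:30, 12:30-14:00, 14:30-17:30, 18:00-19:30 (add 3h to convert from UTC-3).
Mateo in UTC: 11:00-13:00, 13:30-15:00, 19:00-19:30 (add 5h to convert from UTC-5).
Uma ∩ Beatriz: 15:00-18:30.
Uma ∩ Beatriz ∩ Ana: 15:00-17:30, 18:00-18:30.
Uma ∩ Beatriz ∩ Ana ∩ Mateo: ∅.
There is no time when everyone is free.
There is no common window, so the total is 0 minutes.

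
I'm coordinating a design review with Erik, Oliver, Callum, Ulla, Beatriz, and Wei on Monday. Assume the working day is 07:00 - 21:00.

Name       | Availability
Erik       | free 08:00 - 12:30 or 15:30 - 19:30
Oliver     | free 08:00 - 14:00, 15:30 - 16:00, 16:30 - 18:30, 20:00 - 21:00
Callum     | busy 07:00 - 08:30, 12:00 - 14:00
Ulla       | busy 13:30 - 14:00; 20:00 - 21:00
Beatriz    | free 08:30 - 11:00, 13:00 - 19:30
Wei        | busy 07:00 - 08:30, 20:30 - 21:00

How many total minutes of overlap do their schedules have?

Erik free: 08:00-12:30, 15:30-19:30.
Oliver free: 08:00-14:00, 15:30-16:00, 16:30-18:30, 20:00-21:00.
Callum free: 08:30-12:00, 14:00-21:00 (invert busy blocks within the working day).
Ulla free: 07:00-13:30, 14:00-20:00 (invert busy blocks within the working day).
Beatriz free: 08:30-11:00, 13:00-19:30.
Wei free: 08:30-20:30 (invert busy blocks within the working day).
Erik ∩ Oliver: 08:00-12:30, 15:30-16:00, 16:30-18:30.
Erik ∩ Oliver ∩ Callum: 08:30-12:00, 15:30-16:00, 16:30-18:30.
Erik ∩ Oliver ∩ Callum ∩ Ulla: 08:30-12:00, 15:30-16:00, 16:30-18:30.
Erik ∩ Oliver ∩ Callum ∩ Ulla ∩ Beatriz: 08:30-11:00, 15:30-16:00, 16:30-18:30.
Erik ∩ Oliver ∩ Callum ∩ Ulla ∩ Beatriz ∩ Wei: 08:30-11:00, 15:30-16:00, 16:30-18:30.
Summing the common windows: 150 + 30 + 120 = 300 minutes.

300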